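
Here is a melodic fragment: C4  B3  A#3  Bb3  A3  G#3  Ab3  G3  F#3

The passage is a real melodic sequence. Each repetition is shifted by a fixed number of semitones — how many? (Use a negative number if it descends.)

-2

With a 3-note motive the entries are C4, Bb3, Ab3, each down a 2nd from the previous.
Counting half-steps from C4 to Bb3: -2.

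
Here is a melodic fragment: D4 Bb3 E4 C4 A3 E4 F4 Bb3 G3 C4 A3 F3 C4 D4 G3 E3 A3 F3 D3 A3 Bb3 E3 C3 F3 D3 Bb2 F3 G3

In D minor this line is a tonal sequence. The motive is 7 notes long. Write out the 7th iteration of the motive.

F2 D2 G2 E2 C2 G2 A2

With a 7-note motive the entries are D4, Bb3, G3, E3, each down a 3rd from the previous.
Continuing the starts: C3 → A2 → F2.
So cell 7 is F2 D2 G2 E2 C2 G2 A2.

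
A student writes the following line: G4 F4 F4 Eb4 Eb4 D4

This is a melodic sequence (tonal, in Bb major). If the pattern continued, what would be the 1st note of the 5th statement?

With 2-note cells, note 1 of each statement runs G4, F4, Eb4.
Carrying that down a 2nd forward: D4 → C4.

C4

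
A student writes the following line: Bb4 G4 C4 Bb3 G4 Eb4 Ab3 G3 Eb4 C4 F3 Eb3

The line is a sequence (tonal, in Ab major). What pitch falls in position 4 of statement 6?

F2

With 4-note cells, note 4 of each statement runs Bb3, G3, Eb3.
Extending down a 3rd: C3 → Ab2 → F2.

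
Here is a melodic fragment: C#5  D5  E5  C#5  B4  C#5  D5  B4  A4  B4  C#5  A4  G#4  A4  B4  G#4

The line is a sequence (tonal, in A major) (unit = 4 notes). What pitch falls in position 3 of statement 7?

With 4-note cells, note 3 of each statement runs E5, D5, C#5, B4.
Carrying that down a 2nd forward: A4 → G#4 → F#4.

F#4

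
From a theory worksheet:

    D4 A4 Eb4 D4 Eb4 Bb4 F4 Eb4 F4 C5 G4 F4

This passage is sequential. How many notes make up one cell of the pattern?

4

Try groups of 4 (3 cells in 12 notes):
D4 A4 Eb4 D4 | Eb4 Bb4 F4 Eb4 | F4 C5 G4 F4
Every group is a transposition up a 2nd of the one before; no shorter unit works.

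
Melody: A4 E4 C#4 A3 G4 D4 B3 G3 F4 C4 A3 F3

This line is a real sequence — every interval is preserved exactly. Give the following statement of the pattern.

Eb4 Bb3 G3 Eb3

The 4-note cells begin on A4, G4, F4 — each down a 2nd from the last.
From Eb4 the exact shape gives Eb4 Bb3 G3 Eb3.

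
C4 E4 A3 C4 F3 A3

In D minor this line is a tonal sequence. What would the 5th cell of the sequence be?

The 2-note cells begin on C4, A3, F3 — each down a 3rd from the last.
Continuing the starts: D3 → Bb2.
From Bb2 the diatonic shape gives Bb2 D3.

Bb2 D3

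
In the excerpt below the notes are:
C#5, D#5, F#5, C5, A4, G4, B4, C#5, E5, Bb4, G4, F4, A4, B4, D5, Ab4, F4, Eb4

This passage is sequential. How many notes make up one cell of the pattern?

6

18 notes total. Splitting into 3 groups of 6:
C#5 D#5 F#5 C5 A4 G4 | B4 C#5 E5 Bb4 G4 F4 | A4 B4 D5 Ab4 F4 Eb4
Each cell is the previous one down a 2nd — so the unit is 6 notes.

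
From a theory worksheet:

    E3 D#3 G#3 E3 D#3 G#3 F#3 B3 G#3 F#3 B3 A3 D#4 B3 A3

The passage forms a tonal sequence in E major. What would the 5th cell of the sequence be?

F#4 E4 A4 F#4 E4

Unit = 5 notes; the statements start on E3, G#3, B3, moving up a 3rd each time.
Continuing the starts: D#4 → F#4.
From F#4 the diatonic shape gives F#4 E4 A4 F#4 E4.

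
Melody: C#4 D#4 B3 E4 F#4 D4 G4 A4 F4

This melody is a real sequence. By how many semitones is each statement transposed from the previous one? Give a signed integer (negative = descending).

3

Unit = 3 notes; the statements start on C#4, E4, G4, moving up a 3rd each time.
Counting half-steps from C#4 to E4: 3.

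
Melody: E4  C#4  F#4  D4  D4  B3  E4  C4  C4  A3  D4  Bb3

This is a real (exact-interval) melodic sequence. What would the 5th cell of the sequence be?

Ab3 F3 Bb3 Gb3

The 4-note cells begin on E4, D4, C4 — each down a 2nd from the last.
Extending down a 2nd: Bb3 → Ab3.
Statement 5 starts on Ab3 and keeps the same exact contour: Ab3 F3 Bb3 Gb3.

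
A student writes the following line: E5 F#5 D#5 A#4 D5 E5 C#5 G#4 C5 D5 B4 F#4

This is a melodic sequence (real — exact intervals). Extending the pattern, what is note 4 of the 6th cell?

The unit is 4 notes. Position-4 pitches of the 3 shown cells: A#4, G#4, F#4.
Extending down a 2nd: E4 → D4 → C4.

C4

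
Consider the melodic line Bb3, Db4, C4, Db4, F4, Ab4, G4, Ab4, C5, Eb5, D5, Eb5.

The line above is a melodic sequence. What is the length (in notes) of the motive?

4

12 notes total. Splitting into 3 groups of 4:
Bb3 Db4 C4 Db4 | F4 Ab4 G4 Ab4 | C5 Eb5 D5 Eb5
That's a consistent up a 5th shift per cell, and no other grouping gives one.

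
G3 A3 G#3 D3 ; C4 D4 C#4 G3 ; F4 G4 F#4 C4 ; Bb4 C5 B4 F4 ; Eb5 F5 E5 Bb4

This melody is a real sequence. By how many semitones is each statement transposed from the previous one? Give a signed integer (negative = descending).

5

The 4-note cells begin on G3, C4, F4, Bb4, Eb5 — each up a 4th from the last.
G3 to C4 spans +5 semitones.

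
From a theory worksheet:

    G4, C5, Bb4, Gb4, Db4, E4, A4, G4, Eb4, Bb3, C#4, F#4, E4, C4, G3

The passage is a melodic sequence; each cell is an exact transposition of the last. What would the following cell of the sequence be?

Unit = 5 notes; the statements start on G4, E4, C#4, moving down a 3rd each time.
From A#3 the exact shape gives A#3 D#4 C#4 A3 E3.

A#3 D#4 C#4 A3 E3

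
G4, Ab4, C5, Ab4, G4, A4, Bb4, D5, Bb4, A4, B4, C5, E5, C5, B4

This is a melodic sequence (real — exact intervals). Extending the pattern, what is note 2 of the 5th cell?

E5

Grouping in 5s, the 2nd note of each cell is Ab4, Bb4, C5.
Extending up a 2nd: D5 → E5.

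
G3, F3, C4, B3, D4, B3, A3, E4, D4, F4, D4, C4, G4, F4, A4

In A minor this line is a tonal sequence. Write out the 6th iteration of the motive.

C5 B4 F5 E5 G5

Taking 5-note groups, the heads are G3, B3, D4: the pattern moves up a 3rd.
Extending up a 3rd: F4 → A4 → C5.
So cell 6 is C5 B4 F5 E5 G5.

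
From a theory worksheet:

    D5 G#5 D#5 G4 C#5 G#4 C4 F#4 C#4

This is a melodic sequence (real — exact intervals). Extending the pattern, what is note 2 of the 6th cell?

The unit is 3 notes. Position-2 pitches of the 3 shown cells: G#5, C#5, F#4.
Extending down a 5th: B3 → E3 → A2.

A2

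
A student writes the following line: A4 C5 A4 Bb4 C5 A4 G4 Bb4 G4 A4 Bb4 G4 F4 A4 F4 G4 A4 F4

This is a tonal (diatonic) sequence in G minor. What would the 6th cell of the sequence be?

C4 Eb4 C4 D4 Eb4 C4

Taking 6-note groups, the heads are A4, G4, F4: the pattern moves down a 2nd.
Continuing the starts: Eb4 → D4 → C4.
So cell 6 is C4 Eb4 C4 D4 Eb4 C4.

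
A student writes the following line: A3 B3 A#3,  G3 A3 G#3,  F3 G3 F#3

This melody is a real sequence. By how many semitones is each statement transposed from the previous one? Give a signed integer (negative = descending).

The 3-note cells begin on A3, G3, F3 — each down a 2nd from the last.
A3→G3 is 55 − 57 = -2 semitones.

-2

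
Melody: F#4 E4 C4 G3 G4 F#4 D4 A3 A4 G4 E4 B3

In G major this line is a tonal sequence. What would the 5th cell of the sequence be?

The 4-note cells begin on F#4, G4, A4 — each up a 2nd from the last.
Continuing the starts: B4 → C5.
So cell 5 is C5 B4 G4 D4.

C5 B4 G4 D4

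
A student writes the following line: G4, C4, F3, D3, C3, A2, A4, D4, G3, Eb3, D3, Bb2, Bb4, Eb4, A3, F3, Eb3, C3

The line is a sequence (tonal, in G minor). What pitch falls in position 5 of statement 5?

The unit is 6 notes. Position-5 pitches of the 3 shown cells: C3, D3, Eb3.
Extending up a 2nd: F3 → G3.

G3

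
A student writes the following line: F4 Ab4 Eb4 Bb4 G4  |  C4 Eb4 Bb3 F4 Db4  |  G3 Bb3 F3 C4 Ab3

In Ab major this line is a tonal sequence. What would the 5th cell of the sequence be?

Unit = 5 notes; the statements start on F4, C4, G3, moving down a 4th each time.
Carrying on: Db3 → Ab2.
So cell 5 is Ab2 C3 G2 Db3 Bb2.

Ab2 C3 G2 Db3 Bb2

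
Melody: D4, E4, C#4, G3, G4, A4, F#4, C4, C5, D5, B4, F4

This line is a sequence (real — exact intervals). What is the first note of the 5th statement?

Bb5

Taking 4-note groups, the heads are D4, G4, C5: the pattern moves up a 4th.
Extending the heads up a 4th: F5 → Bb5.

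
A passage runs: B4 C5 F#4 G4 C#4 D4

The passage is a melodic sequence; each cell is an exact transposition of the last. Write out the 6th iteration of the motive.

Taking 2-note groups, the heads are B4, F#4, C#4: the pattern moves down a 4th.
Carrying on: G#3 → D#3 → A#2.
So cell 6 is A#2 B2.

A#2 B2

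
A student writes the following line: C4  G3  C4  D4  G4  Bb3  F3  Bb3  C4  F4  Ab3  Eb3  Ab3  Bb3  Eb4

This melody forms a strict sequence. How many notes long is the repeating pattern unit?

Try groups of 5 (3 cells in 15 notes):
C4 G3 C4 D4 G4 | Bb3 F3 Bb3 C4 F4 | Ab3 Eb3 Ab3 Bb3 Eb4
That's a consistent down a 2nd shift per cell, and no other grouping gives one.

5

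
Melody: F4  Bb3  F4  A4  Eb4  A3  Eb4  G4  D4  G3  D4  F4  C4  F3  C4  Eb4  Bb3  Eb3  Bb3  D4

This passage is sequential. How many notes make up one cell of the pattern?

4

Try groups of 4 (5 cells in 20 notes):
F4 Bb3 F4 A4 | Eb4 A3 Eb4 G4 | D4 G3 D4 F4 | C4 F3 C4 Eb4 | Bb3 Eb3 Bb3 D4
Each cell is the previous one down a 2nd — so the unit is 4 notes.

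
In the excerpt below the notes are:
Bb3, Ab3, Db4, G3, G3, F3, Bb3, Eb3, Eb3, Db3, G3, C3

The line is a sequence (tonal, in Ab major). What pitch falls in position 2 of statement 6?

With 4-note cells, note 2 of each statement runs Ab3, F3, Db3.
Carrying that down a 3rd forward: Bb2 → G2 → Eb2.

Eb2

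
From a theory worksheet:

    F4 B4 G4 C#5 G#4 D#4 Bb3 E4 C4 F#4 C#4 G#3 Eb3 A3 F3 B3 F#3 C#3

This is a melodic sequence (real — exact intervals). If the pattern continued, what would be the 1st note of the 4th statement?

Grouping in 6s, the 1st note of each cell is F4, Bb3, Eb3.
From Eb3, down a 5th gives Ab2.

Ab2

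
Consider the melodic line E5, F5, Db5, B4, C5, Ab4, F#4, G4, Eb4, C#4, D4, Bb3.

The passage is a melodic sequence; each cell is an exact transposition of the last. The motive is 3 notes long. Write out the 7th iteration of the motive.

A#2 B2 G2

Taking 3-note groups, the heads are E5, B4, F#4, C#4: the pattern moves down a 4th.
Extending down a 4th: G#3 → D#3 → A#2.
Statement 7 starts on A#2 and keeps the same exact contour: A#2 B2 G2.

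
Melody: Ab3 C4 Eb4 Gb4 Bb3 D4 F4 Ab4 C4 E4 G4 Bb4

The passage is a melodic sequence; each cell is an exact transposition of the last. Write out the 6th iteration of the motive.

F#4 A#4 C#5 E5

Taking 4-note groups, the heads are Ab3, Bb3, C4: the pattern moves up a 2nd.
Continuing the starts: D4 → E4 → F#4.
So cell 6 is F#4 A#4 C#5 E5.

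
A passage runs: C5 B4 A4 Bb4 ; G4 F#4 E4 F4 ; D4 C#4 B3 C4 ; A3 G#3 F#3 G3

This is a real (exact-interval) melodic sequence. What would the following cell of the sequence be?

E3 D#3 C#3 D3

Unit = 4 notes; the statements start on C5, G4, D4, A3, moving down a 4th each time.
So cell 5 is E3 D#3 C#3 D3.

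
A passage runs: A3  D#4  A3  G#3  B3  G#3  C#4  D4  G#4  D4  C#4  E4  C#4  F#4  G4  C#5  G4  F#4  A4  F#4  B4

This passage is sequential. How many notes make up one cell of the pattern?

There are 21 notes; a 7-note unit gives 3 cells:
A3 D#4 A3 G#3 B3 G#3 C#4 | D4 G#4 D4 C#4 E4 C#4 F#4 | G4 C#5 G4 F#4 A4 F#4 B4
That's a consistent up a 4th shift per cell, and no other grouping gives one.

7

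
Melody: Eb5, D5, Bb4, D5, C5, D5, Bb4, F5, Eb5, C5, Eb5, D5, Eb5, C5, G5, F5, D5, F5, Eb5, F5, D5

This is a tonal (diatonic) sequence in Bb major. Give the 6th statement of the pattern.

Taking 7-note groups, the heads are Eb5, F5, G5: the pattern moves up a 2nd.
Continuing the starts: A5 → Bb5 → C6.
From C6 the diatonic shape gives C6 Bb5 G5 Bb5 A5 Bb5 G5.

C6 Bb5 G5 Bb5 A5 Bb5 G5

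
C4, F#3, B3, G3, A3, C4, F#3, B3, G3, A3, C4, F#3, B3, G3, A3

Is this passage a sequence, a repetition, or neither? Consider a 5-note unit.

repetition

Each 5-note cell is identical (C4 F#3 B3 G3 A3), restated at the same pitch.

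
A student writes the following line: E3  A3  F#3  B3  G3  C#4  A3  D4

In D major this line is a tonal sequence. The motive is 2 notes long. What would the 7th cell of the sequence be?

D4 G4

Taking 2-note groups, the heads are E3, F#3, G3, A3: the pattern moves up a 2nd.
Extending up a 2nd: B3 → C#4 → D4.
Statement 7 starts on D4 and keeps the same diatonic contour: D4 G4.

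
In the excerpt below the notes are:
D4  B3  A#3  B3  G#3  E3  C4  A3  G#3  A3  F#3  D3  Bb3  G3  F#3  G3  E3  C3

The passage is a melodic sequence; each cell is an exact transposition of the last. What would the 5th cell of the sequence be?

The 6-note cells begin on D4, C4, Bb3 — each down a 2nd from the last.
Continuing the starts: Ab3 → Gb3.
Statement 5 starts on Gb3 and keeps the same exact contour: Gb3 Eb3 D3 Eb3 C3 Ab2.

Gb3 Eb3 D3 Eb3 C3 Ab2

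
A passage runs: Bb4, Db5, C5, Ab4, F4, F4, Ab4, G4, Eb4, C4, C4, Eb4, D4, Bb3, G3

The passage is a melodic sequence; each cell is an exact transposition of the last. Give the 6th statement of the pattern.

A2 C3 B2 G2 E2

The 5-note cells begin on Bb4, F4, C4 — each down a 4th from the last.
Carrying on: G3 → D3 → A2.
Statement 6 starts on A2 and keeps the same exact contour: A2 C3 B2 G2 E2.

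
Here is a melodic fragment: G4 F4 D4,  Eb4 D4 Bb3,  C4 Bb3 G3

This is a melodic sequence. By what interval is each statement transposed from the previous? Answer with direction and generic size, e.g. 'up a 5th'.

Unit = 3 notes; the statements start on G4, Eb4, C4, moving down a 3rd each time.
G4 to Eb4 is down a 3rd.

down a 3rd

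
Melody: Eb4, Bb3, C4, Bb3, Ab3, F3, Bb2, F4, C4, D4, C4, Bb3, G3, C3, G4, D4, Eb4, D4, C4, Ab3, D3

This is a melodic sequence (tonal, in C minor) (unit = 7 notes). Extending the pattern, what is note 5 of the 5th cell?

With 7-note cells, note 5 of each statement runs Ab3, Bb3, C4.
Each moves up a 2nd. Continuing: D4 → Eb4.

Eb4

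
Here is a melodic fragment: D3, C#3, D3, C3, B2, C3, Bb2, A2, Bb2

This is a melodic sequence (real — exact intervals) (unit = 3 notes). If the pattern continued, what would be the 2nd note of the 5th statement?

Grouping in 3s, the 2nd note of each cell is C#3, B2, A2.
Each moves down a 2nd. Continuing: G2 → F2.

F2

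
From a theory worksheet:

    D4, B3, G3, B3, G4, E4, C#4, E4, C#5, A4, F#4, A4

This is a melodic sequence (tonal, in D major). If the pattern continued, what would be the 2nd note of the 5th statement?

G5

Grouping in 4s, the 2nd note of each cell is B3, E4, A4.
Carrying that up a 4th forward: D5 → G5.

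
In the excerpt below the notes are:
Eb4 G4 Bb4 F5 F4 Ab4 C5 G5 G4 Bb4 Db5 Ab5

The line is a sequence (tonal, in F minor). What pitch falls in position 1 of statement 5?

Grouping in 4s, the 1st note of each cell is Eb4, F4, G4.
Each moves up a 2nd. Continuing: Ab4 → Bb4.

Bb4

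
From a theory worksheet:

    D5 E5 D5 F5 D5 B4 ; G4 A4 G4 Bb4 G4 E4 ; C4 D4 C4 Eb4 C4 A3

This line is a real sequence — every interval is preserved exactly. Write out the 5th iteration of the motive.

Unit = 6 notes; the statements start on D5, G4, C4, moving down a 5th each time.
Extending down a 5th: F3 → Bb2.
So cell 5 is Bb2 C3 Bb2 Db3 Bb2 G2.

Bb2 C3 Bb2 Db3 Bb2 G2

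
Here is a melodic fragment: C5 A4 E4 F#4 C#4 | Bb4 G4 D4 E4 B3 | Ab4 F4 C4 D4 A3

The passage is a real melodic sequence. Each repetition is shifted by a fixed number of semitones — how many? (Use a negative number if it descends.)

With a 5-note motive the entries are C5, Bb4, Ab4, each down a 2nd from the previous.
C5 to Bb4 spans -2 semitones.

-2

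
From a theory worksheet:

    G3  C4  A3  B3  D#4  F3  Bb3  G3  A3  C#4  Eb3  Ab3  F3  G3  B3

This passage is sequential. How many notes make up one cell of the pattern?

5

Try groups of 5 (3 cells in 15 notes):
G3 C4 A3 B3 D#4 | F3 Bb3 G3 A3 C#4 | Eb3 Ab3 F3 G3 B3
Every group is a transposition down a 2nd of the one before; no shorter unit works.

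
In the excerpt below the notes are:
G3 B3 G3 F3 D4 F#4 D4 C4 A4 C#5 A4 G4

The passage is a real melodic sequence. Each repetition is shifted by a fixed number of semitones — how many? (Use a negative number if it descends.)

Taking 4-note groups, the heads are G3, D4, A4: the pattern moves up a 5th.
G3 to D4 spans +7 semitones.

7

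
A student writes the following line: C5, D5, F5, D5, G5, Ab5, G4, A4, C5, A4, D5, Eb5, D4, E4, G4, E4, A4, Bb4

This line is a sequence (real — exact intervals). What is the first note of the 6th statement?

B2

Taking 6-note groups, the heads are C5, G4, D4: the pattern moves down a 4th.
Extending the heads down a 4th: A3 → E3 → B2.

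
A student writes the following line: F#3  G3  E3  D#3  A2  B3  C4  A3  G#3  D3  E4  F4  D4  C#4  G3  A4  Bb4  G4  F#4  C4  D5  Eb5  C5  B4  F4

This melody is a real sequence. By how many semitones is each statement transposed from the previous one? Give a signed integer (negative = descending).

5

With a 5-note motive the entries are F#3, B3, E4, A4, D5, each up a 4th from the previous.
Counting half-steps from F#3 to B3: 5.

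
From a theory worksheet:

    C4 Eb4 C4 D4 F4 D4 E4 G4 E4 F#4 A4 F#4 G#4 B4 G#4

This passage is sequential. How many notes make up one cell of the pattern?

There are 15 notes; a 3-note unit gives 5 cells:
C4 Eb4 C4 | D4 F4 D4 | E4 G4 E4 | F#4 A4 F#4 | G#4 B4 G#4
That's a consistent up a 2nd shift per cell, and no other grouping gives one.

3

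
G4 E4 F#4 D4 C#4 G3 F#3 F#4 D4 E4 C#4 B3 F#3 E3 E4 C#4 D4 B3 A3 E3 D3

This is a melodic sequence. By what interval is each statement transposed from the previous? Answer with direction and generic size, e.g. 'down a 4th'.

With a 7-note motive the entries are G4, F#4, E4, each down a 2nd from the previous.
From G4 to F#4: down a 2nd.

down a 2nd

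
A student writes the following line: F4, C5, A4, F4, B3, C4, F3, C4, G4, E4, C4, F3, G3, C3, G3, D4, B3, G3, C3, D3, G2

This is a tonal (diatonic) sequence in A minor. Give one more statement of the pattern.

With a 7-note motive the entries are F4, C4, G3, each down a 4th from the previous.
Statement 4 starts on D3 and keeps the same diatonic contour: D3 A3 F3 D3 G2 A2 D2.

D3 A3 F3 D3 G2 A2 D2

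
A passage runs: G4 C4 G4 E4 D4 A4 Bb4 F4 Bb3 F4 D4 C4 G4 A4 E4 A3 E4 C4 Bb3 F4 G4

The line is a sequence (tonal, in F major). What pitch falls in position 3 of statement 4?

The unit is 7 notes. Position-3 pitches of the 3 shown cells: G4, F4, E4.
One more down a 2nd gives D4.

D4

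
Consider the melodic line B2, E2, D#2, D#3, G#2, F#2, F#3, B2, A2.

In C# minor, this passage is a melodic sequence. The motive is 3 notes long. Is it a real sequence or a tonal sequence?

tonal

Every note is diatonic to C# minor.
Cell 1 has -1 semitones from note 2 to 3, but cell 2 has -2 — the interval quality changes while the contour stays the same, which is the hallmark of a tonal sequence.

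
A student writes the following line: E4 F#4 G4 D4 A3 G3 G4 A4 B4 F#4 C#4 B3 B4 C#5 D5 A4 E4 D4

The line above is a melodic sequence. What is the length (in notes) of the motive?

There are 18 notes; a 6-note unit gives 3 cells:
E4 F#4 G4 D4 A3 G3 | G4 A4 B4 F#4 C#4 B3 | B4 C#5 D5 A4 E4 D4
Each cell is the previous one up a 3rd — so the unit is 6 notes.

6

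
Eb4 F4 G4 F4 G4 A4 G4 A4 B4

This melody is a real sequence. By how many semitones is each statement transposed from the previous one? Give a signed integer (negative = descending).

With a 3-note motive the entries are Eb4, F4, G4, each up a 2nd from the previous.
Counting half-steps from Eb4 to F4: 2.

2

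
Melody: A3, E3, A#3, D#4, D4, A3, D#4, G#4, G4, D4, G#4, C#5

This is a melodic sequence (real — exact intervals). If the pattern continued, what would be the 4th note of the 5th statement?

B5

Grouping in 4s, the 4th note of each cell is D#4, G#4, C#5.
Carrying that up a 4th forward: F#5 → B5.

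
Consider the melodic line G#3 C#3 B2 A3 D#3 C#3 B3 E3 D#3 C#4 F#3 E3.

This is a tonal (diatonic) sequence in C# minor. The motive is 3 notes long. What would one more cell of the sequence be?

D#4 G#3 F#3

Taking 3-note groups, the heads are G#3, A3, B3, C#4: the pattern moves up a 2nd.
So cell 5 is D#4 G#3 F#3.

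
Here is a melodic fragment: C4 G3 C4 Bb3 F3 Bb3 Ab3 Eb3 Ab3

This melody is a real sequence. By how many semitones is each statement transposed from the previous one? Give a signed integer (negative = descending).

The 3-note cells begin on C4, Bb3, Ab3 — each down a 2nd from the last.
C4 to Bb3 spans -2 semitones.

-2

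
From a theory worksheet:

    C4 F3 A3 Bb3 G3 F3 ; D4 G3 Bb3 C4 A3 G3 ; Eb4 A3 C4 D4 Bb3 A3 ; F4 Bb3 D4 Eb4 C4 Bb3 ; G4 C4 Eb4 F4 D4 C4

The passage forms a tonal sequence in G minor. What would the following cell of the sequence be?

A4 D4 F4 G4 Eb4 D4

The 6-note cells begin on C4, D4, Eb4, F4, G4 — each up a 2nd from the last.
From A4 the diatonic shape gives A4 D4 F4 G4 Eb4 D4.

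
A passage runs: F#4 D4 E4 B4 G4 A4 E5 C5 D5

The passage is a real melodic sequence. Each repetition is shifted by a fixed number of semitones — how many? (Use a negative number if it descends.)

5

Unit = 3 notes; the statements start on F#4, B4, E5, moving up a 4th each time.
Counting half-steps from F#4 to B4: 5.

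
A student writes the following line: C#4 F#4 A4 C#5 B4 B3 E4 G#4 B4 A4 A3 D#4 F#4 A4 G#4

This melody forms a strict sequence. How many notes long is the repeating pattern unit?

5

15 notes total. Splitting into 3 groups of 5:
C#4 F#4 A4 C#5 B4 | B3 E4 G#4 B4 A4 | A3 D#4 F#4 A4 G#4
Each cell is the previous one down a 2nd — so the unit is 5 notes.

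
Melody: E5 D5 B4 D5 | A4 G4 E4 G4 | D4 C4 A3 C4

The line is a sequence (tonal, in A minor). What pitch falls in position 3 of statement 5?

G2

The unit is 4 notes. Position-3 pitches of the 3 shown cells: B4, E4, A3.
Each moves down a 5th. Continuing: D3 → G2.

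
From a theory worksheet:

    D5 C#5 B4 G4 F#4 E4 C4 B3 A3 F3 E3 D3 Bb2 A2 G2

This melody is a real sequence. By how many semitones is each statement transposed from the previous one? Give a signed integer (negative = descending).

-7

Unit = 3 notes; the statements start on D5, G4, C4, F3, Bb2, moving down a 5th each time.
D5 to G4 spans -7 semitones.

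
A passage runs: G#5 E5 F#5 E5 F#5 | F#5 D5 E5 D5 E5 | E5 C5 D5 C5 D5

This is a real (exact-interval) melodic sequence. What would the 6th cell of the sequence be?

The 5-note cells begin on G#5, F#5, E5 — each down a 2nd from the last.
Carrying on: D5 → C5 → Bb4.
Statement 6 starts on Bb4 and keeps the same exact contour: Bb4 Gb4 Ab4 Gb4 Ab4.

Bb4 Gb4 Ab4 Gb4 Ab4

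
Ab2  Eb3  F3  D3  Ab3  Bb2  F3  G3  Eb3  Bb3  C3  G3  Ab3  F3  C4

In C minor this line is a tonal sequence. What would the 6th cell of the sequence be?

Unit = 5 notes; the statements start on Ab2, Bb2, C3, moving up a 2nd each time.
Carrying on: D3 → Eb3 → F3.
From F3 the diatonic shape gives F3 C4 D4 Bb3 F4.

F3 C4 D4 Bb3 F4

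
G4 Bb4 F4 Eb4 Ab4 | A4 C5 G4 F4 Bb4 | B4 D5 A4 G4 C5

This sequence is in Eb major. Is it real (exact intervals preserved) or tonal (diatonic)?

real

Each cell has the same semitone pattern (3, -5, -2, 5) — intervals are preserved exactly.
And A4 lies outside Eb major, so the sequence is real rather than tonal.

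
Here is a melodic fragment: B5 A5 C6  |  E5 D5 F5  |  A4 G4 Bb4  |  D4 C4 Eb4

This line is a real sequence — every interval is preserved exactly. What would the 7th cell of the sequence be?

With a 3-note motive the entries are B5, E5, A4, D4, each down a 5th from the previous.
Carrying on: G3 → C3 → F2.
Statement 7 starts on F2 and keeps the same exact contour: F2 Eb2 Gb2.

F2 Eb2 Gb2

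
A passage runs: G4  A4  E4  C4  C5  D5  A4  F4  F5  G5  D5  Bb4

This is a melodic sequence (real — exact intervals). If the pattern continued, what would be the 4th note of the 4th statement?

Eb5

With 4-note cells, note 4 of each statement runs C4, F4, Bb4.
One more up a 4th gives Eb5.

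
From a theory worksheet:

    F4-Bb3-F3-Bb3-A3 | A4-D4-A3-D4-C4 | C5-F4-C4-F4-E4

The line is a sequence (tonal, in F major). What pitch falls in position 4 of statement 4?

A4

With 5-note cells, note 4 of each statement runs Bb3, D4, F4.
One more up a 3rd gives A4.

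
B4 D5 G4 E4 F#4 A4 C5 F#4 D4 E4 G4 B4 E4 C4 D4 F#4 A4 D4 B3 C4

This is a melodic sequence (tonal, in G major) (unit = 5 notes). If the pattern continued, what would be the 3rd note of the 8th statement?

The unit is 5 notes. Position-3 pitches of the 4 shown cells: G4, F#4, E4, D4.
Each moves down a 2nd. Continuing: C4 → B3 → A3 → G3.

G3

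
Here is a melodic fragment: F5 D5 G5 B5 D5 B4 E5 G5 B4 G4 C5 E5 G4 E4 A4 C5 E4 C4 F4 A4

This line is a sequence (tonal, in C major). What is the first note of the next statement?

C4

With a 4-note motive the entries are F5, D5, B4, G4, E4, each down a 3rd from the previous.
The next head, down a 3rd from E4, is C4.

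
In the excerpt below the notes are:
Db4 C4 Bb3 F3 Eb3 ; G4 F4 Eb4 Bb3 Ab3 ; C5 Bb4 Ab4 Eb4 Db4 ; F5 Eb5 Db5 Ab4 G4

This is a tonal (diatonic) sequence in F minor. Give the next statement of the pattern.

Bb5 Ab5 G5 Db5 C5

Taking 5-note groups, the heads are Db4, G4, C5, F5: the pattern moves up a 4th.
Statement 5 starts on Bb5 and keeps the same diatonic contour: Bb5 Ab5 G5 Db5 C5.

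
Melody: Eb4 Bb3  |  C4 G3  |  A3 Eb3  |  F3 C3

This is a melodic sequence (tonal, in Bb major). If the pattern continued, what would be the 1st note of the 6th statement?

With 2-note cells, note 1 of each statement runs Eb4, C4, A3, F3.
Each moves down a 3rd. Continuing: D3 → Bb2.

Bb2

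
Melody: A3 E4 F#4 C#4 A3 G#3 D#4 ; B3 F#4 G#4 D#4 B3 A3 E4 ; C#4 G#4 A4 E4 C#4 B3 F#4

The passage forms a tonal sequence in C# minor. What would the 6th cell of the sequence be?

Taking 7-note groups, the heads are A3, B3, C#4: the pattern moves up a 2nd.
Carrying on: D#4 → E4 → F#4.
Statement 6 starts on F#4 and keeps the same diatonic contour: F#4 C#5 D#5 A4 F#4 E4 B4.

F#4 C#5 D#5 A4 F#4 E4 B4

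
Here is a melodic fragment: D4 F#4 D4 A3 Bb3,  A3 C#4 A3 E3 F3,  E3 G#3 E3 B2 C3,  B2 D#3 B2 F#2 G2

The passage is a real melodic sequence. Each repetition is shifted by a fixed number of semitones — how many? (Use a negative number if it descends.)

Taking 5-note groups, the heads are D4, A3, E3, B2: the pattern moves down a 4th.
D4 to A3 spans -5 semitones.

-5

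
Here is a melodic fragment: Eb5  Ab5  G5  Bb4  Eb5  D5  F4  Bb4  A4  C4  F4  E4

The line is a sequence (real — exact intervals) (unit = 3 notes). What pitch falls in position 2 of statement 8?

Grouping in 3s, the 2nd note of each cell is Ab5, Eb5, Bb4, F4.
Extending down a 4th: C4 → G3 → D3 → A2.

A2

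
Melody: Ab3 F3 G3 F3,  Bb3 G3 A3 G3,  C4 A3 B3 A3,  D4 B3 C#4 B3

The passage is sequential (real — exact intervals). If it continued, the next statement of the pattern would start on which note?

E4

Taking 4-note groups, the heads are Ab3, Bb3, C4, D4: the pattern moves up a 2nd.
The next head, up a 2nd from D4, is E4.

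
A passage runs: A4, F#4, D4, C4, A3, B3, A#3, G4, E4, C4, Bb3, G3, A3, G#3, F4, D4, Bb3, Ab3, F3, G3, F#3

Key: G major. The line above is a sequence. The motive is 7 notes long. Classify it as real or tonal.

Each cell has the same semitone pattern (-3, -4, -2, -3, 2, -1) — intervals are preserved exactly.
And A#3 lies outside G major, so the sequence is real rather than tonal.

real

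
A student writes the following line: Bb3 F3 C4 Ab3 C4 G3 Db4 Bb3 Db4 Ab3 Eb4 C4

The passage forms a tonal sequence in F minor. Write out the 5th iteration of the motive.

F4 C4 G4 Eb4

With a 4-note motive the entries are Bb3, C4, Db4, each up a 2nd from the previous.
Continuing the starts: Eb4 → F4.
So cell 5 is F4 C4 G4 Eb4.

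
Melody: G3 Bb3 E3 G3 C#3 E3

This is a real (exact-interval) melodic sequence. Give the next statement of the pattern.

A#2 C#3

With a 2-note motive the entries are G3, E3, C#3, each down a 3rd from the previous.
So cell 4 is A#2 C#3.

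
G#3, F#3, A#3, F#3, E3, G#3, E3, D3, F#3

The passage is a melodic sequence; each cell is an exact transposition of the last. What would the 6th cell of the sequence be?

Bb2 Ab2 C3

Taking 3-note groups, the heads are G#3, F#3, E3: the pattern moves down a 2nd.
Carrying on: D3 → C3 → Bb2.
From Bb2 the exact shape gives Bb2 Ab2 C3.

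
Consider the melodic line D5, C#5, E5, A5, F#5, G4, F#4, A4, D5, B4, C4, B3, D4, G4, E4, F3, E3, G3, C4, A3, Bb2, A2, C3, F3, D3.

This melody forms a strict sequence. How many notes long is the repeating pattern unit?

5

Try groups of 5 (5 cells in 25 notes):
D5 C#5 E5 A5 F#5 | G4 F#4 A4 D5 B4 | C4 B3 D4 G4 E4 | F3 E3 G3 C4 A3 | Bb2 A2 C3 F3 D3
Every group is a transposition down a 5th of the one before; no shorter unit works.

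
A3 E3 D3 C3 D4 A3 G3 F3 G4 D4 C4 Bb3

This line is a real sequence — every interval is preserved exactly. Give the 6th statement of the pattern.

With a 4-note motive the entries are A3, D4, G4, each up a 4th from the previous.
Extending up a 4th: C5 → F5 → Bb5.
Statement 6 starts on Bb5 and keeps the same exact contour: Bb5 F5 Eb5 Db5.

Bb5 F5 Eb5 Db5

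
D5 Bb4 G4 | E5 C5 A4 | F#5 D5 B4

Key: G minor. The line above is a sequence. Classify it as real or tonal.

real

Each cell has the same semitone pattern (-4, -3) — intervals are preserved exactly.
And E5 lies outside G minor, so the sequence is real rather than tonal.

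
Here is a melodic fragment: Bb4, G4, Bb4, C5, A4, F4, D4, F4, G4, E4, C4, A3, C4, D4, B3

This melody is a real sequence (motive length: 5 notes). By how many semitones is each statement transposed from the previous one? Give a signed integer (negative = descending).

-5

The 5-note cells begin on Bb4, F4, C4 — each down a 4th from the last.
Bb4→F4 is 65 − 70 = -5 semitones.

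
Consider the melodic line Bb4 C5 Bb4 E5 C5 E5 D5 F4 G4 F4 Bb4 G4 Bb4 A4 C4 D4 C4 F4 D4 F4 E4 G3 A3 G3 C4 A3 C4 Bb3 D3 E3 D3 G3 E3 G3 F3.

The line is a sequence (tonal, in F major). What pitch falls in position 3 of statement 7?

Grouping in 7s, the 3rd note of each cell is Bb4, F4, C4, G3, D3.
Each moves down a 4th. Continuing: A2 → E2.

E2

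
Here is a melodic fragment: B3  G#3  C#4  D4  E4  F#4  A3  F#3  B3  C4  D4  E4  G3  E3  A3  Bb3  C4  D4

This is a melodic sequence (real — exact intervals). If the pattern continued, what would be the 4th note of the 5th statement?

Gb3

With 6-note cells, note 4 of each statement runs D4, C4, Bb3.
Extending down a 2nd: Ab3 → Gb3.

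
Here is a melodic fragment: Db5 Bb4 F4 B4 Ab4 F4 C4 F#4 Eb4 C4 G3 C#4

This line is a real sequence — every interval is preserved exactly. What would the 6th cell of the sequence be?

C3 A2 E2 A#2

The 4-note cells begin on Db5, Ab4, Eb4 — each down a 4th from the last.
Extending down a 4th: Bb3 → F3 → C3.
From C3 the exact shape gives C3 A2 E2 A#2.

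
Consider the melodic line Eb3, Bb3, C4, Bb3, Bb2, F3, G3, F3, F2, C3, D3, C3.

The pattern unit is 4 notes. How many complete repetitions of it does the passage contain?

12 notes in groups of 4 gives 12/4 = 3 statements.
Starts: Eb3, Bb2, F2 — each down a 4th.

3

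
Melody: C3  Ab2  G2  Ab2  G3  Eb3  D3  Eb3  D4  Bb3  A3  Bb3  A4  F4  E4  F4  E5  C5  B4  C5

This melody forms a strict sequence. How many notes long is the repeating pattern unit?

4

20 notes total. Splitting into 5 groups of 4:
C3 Ab2 G2 Ab2 | G3 Eb3 D3 Eb3 | D4 Bb3 A3 Bb3 | A4 F4 E4 F4 | E5 C5 B4 C5
That's a consistent up a 5th shift per cell, and no other grouping gives one.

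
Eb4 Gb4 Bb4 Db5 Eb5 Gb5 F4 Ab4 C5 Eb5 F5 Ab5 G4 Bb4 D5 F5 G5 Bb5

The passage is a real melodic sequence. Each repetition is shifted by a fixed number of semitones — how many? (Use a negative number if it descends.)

2

Unit = 6 notes; the statements start on Eb4, F4, G4, moving up a 2nd each time.
Counting half-steps from Eb4 to F4: 2.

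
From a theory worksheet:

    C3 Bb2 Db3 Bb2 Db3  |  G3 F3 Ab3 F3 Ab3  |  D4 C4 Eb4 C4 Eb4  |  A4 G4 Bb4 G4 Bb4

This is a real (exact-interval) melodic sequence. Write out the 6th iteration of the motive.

B5 A5 C6 A5 C6

Taking 5-note groups, the heads are C3, G3, D4, A4: the pattern moves up a 5th.
Continuing the starts: E5 → B5.
So cell 6 is B5 A5 C6 A5 C6.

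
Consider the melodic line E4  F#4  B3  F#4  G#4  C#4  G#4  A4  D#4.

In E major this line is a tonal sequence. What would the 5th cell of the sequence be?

B4 C#5 F#4

Taking 3-note groups, the heads are E4, F#4, G#4: the pattern moves up a 2nd.
Carrying on: A4 → B4.
So cell 5 is B4 C#5 F#4.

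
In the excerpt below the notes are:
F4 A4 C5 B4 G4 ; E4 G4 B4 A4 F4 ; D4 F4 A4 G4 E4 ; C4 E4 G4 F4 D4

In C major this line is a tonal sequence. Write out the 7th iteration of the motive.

G3 B3 D4 C4 A3

The 5-note cells begin on F4, E4, D4, C4 — each down a 2nd from the last.
Carrying on: B3 → A3 → G3.
Statement 7 starts on G3 and keeps the same diatonic contour: G3 B3 D4 C4 A3.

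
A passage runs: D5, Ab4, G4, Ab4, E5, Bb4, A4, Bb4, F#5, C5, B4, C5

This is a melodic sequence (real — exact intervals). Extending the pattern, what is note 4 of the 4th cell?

With 4-note cells, note 4 of each statement runs Ab4, Bb4, C5.
Each moves up a 2nd; the next is D5.

D5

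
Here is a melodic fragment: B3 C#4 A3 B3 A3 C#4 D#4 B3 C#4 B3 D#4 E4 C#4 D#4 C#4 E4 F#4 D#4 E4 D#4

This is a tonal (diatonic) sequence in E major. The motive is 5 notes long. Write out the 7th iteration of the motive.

With a 5-note motive the entries are B3, C#4, D#4, E4, each up a 2nd from the previous.
Extending up a 2nd: F#4 → G#4 → A4.
Statement 7 starts on A4 and keeps the same diatonic contour: A4 B4 G#4 A4 G#4.

A4 B4 G#4 A4 G#4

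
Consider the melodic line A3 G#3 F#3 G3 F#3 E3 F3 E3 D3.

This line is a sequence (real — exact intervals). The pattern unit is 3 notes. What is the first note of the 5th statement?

Db3

Unit = 3 notes; the statements start on A3, G3, F3, moving down a 2nd each time.
Extending the heads down a 2nd: Eb3 → Db3.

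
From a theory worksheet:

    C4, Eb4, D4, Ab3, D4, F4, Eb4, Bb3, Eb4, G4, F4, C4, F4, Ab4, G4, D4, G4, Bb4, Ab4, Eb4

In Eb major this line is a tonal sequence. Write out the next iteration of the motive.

The 4-note cells begin on C4, D4, Eb4, F4, G4 — each up a 2nd from the last.
Statement 6 starts on Ab4 and keeps the same diatonic contour: Ab4 C5 Bb4 F4.

Ab4 C5 Bb4 F4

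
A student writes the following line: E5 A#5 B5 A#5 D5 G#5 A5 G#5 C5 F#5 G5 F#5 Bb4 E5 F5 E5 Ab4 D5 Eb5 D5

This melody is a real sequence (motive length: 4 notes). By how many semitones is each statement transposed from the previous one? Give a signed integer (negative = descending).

-2

Taking 4-note groups, the heads are E5, D5, C5, Bb4, Ab4: the pattern moves down a 2nd.
Counting half-steps from E5 to D5: -2.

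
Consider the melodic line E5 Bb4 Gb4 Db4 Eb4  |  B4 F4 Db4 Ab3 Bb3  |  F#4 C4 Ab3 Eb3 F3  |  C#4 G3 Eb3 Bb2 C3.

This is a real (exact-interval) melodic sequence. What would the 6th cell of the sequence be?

D#3 A2 F2 C2 D2

With a 5-note motive the entries are E5, B4, F#4, C#4, each down a 4th from the previous.
Extending down a 4th: G#3 → D#3.
From D#3 the exact shape gives D#3 A2 F2 C2 D2.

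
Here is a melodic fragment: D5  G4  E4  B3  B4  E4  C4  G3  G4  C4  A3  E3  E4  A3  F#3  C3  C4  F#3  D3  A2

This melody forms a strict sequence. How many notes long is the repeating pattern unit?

4

Try groups of 4 (5 cells in 20 notes):
D5 G4 E4 B3 | B4 E4 C4 G3 | G4 C4 A3 E3 | E4 A3 F#3 C3 | C4 F#3 D3 A2
Each cell is the previous one down a 3rd — so the unit is 4 notes.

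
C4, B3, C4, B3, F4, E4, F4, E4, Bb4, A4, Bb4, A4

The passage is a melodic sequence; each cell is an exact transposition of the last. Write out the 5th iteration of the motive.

Ab5 G5 Ab5 G5

With a 4-note motive the entries are C4, F4, Bb4, each up a 4th from the previous.
Continuing the starts: Eb5 → Ab5.
Statement 5 starts on Ab5 and keeps the same exact contour: Ab5 G5 Ab5 G5.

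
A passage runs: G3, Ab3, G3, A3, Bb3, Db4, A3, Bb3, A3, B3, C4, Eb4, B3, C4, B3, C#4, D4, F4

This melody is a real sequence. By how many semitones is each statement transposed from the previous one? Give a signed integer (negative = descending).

2

Taking 6-note groups, the heads are G3, A3, B3: the pattern moves up a 2nd.
G3→A3 is 57 − 55 = 2 semitones.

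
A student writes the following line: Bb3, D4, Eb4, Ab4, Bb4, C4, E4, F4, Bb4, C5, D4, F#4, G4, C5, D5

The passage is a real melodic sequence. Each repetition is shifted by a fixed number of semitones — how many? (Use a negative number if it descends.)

2

Unit = 5 notes; the statements start on Bb3, C4, D4, moving up a 2nd each time.
Counting half-steps from Bb3 to C4: 2.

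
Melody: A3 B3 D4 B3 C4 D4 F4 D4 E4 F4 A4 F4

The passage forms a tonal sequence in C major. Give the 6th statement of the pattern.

Unit = 4 notes; the statements start on A3, C4, E4, moving up a 3rd each time.
Extending up a 3rd: G4 → B4 → D5.
From D5 the diatonic shape gives D5 E5 G5 E5.

D5 E5 G5 E5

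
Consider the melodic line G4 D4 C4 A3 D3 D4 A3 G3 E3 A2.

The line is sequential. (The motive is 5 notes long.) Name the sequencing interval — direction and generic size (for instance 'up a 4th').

down a 4th

Taking 5-note groups, the heads are G4, D4: the pattern moves down a 4th.
From G4 to D4: down a 4th.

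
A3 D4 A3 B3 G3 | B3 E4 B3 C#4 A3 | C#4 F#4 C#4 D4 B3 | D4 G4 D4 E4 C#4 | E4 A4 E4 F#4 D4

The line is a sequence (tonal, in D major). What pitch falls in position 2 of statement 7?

The unit is 5 notes. Position-2 pitches of the 5 shown cells: D4, E4, F#4, G4, A4.
Carrying that up a 2nd forward: B4 → C#5.

C#5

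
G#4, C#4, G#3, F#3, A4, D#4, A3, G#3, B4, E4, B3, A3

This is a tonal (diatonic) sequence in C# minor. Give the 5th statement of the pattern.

Unit = 4 notes; the statements start on G#4, A4, B4, moving up a 2nd each time.
Carrying on: C#5 → D#5.
So cell 5 is D#5 G#4 D#4 C#4.

D#5 G#4 D#4 C#4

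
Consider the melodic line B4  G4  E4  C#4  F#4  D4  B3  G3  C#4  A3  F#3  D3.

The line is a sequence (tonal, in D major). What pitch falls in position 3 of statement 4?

The unit is 4 notes. Position-3 pitches of the 3 shown cells: E4, B3, F#3.
Each moves down a 4th; the next is C#3.

C#3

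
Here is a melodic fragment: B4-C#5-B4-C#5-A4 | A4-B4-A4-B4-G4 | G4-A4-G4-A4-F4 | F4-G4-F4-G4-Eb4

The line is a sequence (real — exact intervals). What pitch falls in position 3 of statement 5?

Grouping in 5s, the 3rd note of each cell is B4, A4, G4, F4.
Each moves down a 2nd; the next is Eb4.

Eb4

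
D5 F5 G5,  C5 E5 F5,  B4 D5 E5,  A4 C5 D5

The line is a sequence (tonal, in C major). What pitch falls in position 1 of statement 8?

D4

The unit is 3 notes. Position-1 pitches of the 4 shown cells: D5, C5, B4, A4.
Extending down a 2nd: G4 → F4 → E4 → D4.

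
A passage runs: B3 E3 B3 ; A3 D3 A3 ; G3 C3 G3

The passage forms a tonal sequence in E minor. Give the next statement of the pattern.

Unit = 3 notes; the statements start on B3, A3, G3, moving down a 2nd each time.
Statement 4 starts on F#3 and keeps the same diatonic contour: F#3 B2 F#3.

F#3 B2 F#3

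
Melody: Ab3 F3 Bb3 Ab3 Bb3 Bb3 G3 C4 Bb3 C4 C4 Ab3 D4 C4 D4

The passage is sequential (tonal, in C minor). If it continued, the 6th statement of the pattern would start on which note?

Taking 5-note groups, the heads are Ab3, Bb3, C4: the pattern moves up a 2nd.
Continuing: D4 → Eb4 → F4. Statement 6 starts on F4.

F4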